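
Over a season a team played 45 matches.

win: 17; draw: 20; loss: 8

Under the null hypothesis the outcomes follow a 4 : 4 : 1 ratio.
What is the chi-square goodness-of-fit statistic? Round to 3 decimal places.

2.250

Ratio total = 9. Expected counts: 45×4/9 = 20, 45×4/9 = 20, 45×1/9 = 5.
χ² = (17−20)²/20 + (20−20)²/20 + (8−5)²/5
   = 0.4500 + 0.0000 + 1.8000
Sum = 2.250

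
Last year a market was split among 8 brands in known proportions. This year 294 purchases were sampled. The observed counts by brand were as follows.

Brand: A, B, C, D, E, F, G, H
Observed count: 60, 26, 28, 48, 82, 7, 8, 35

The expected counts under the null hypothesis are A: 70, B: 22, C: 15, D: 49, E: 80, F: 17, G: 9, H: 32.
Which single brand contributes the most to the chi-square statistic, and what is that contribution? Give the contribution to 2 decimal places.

C, 11.27

χ² = (60−70)²/70 + (26−22)²/22 + (28−15)²/15 + (48−49)²/49 + (82−80)²/80 + (7−17)²/17 + (8−9)²/9 + (35−32)²/32
   = 1.429 + 0.727 + 11.267 + 0.020 + 0.050 + 5.882 + 0.111 + 0.281
The largest term is for C: 11.27.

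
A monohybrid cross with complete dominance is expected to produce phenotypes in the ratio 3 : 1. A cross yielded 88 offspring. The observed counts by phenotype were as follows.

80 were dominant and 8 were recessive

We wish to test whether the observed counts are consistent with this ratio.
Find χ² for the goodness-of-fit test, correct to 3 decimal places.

Ratio total = 4. Expected counts: 88×3/4 = 66, 88×1/4 = 22.
χ² = (80−66)²/66 + (8−22)²/22
   = 2.9697 + 8.9091
Sum = 11.879

11.879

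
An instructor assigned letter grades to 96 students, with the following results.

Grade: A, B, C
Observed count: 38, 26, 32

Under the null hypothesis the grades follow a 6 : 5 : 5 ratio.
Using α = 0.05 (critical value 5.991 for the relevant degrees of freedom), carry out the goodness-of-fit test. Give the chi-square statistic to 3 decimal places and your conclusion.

0.778; do not reject

Ratio total = 16. Expected counts: 96×6/16 = 36, 96×5/16 = 30, 96×5/16 = 30.
χ² = (38−36)²/36 + (26−30)²/30 + (32−30)²/30
   = 0.1111 + 0.5333 + 0.1333
Sum = 0.778
df = 2. Since 0.778 < 5.991, we do not reject H₀.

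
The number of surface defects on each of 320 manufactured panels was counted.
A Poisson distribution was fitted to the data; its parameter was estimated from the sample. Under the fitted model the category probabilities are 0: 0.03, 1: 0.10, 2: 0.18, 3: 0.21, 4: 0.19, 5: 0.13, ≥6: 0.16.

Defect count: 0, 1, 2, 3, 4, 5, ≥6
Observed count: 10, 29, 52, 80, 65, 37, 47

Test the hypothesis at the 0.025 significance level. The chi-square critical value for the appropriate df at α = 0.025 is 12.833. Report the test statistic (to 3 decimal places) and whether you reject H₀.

4.424; do not reject

Expected counts E_i = n·p_i: 320×0.03 = 9.6, 320×0.10 = 32, 320×0.18 = 57.6, 320×0.21 = 67.2, 320×0.19 = 60.8, 320×0.13 = 41.6, 320×0.16 = 51.2.
0: (10 − 9.6)²/9.6 = 0.16/9.6 = 0.0167
1: (29 − 32)²/32 = 9/32 = 0.2813
2: (52 − 57.6)²/57.6 = 31.36/57.6 = 0.5444
3: (80 − 67.2)²/67.2 = 163.84/67.2 = 2.4381
4: (65 − 60.8)²/60.8 = 17.64/60.8 = 0.2901
5: (37 − 41.6)²/41.6 = 21.16/41.6 = 0.5087
≥6: (47 − 51.2)²/51.2 = 17.64/51.2 = 0.3445
Sum = 4.424
df = 5. Since 4.424 < 12.833, we do not reject H₀.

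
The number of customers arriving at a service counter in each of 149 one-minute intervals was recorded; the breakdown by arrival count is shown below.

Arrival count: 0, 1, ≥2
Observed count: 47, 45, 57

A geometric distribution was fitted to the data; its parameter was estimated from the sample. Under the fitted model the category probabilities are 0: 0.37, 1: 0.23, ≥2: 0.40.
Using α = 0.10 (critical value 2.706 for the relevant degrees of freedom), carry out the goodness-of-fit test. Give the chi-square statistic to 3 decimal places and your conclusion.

Expected counts E_i = n·p_i: 149×0.37 = 55.13, 149×0.23 = 34.27, 149×0.40 = 59.6.
χ² = (47−55.13)²/55.13 + (45−34.27)²/34.27 + (57−59.6)²/59.6
   = 1.1989 + 3.3596 + 0.1134
Sum = 4.672
df = 1. Since 4.672 > 2.706, we reject H₀.

4.672; reject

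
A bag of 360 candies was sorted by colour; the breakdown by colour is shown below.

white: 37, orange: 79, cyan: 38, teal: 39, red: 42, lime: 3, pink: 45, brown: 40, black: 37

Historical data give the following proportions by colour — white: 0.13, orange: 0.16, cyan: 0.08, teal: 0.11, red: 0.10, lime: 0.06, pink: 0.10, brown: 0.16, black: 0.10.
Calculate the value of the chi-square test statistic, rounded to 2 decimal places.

Expected counts E_i = n·p_i: 360×0.13 = 46.8, 360×0.16 = 57.6, 360×0.08 = 28.8, 360×0.11 = 39.6, 360×0.10 = 36, 360×0.06 = 21.6, 360×0.10 = 36, 360×0.16 = 57.6, 360×0.10 = 36.
white: (37 − 46.8)²/46.8 = 96.04/46.8 = 2.052
orange: (79 − 57.6)²/57.6 = 457.96/57.6 = 7.951
cyan: (38 − 28.8)²/28.8 = 84.64/28.8 = 2.939
teal: (39 − 39.6)²/39.6 = 0.36/39.6 = 0.009
red: (42 − 36)²/36 = 36/36 = 1.000
lime: (3 − 21.6)²/21.6 = 345.96/21.6 = 16.017
pink: (45 − 36)²/36 = 81/36 = 2.250
brown: (40 − 57.6)²/57.6 = 309.76/57.6 = 5.378
black: (37 − 36)²/36 = 1/36 = 0.028
Sum = 37.62

37.62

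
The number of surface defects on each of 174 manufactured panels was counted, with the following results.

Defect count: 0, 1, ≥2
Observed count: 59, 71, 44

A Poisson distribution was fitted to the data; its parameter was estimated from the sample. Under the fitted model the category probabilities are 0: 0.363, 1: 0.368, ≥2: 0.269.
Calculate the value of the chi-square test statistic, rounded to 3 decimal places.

1.201

Expected counts E_i = n·p_i: 174×0.363 = 63.162, 174×0.368 = 64.032, 174×0.269 = 46.806.
χ² = (59−63.162)²/63.162 + (71−64.032)²/64.032 + (44−46.806)²/46.806
   = 0.2743 + 0.7583 + 0.1682
Sum = 1.201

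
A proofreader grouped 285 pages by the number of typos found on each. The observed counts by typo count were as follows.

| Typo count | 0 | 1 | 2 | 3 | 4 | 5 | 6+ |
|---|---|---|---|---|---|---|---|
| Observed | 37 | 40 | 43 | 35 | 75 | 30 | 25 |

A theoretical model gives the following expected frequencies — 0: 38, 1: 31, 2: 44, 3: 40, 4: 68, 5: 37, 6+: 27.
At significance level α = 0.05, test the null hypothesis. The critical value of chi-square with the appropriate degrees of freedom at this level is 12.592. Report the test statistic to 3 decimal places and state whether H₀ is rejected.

5.480; do not reject

cat         O        E   (O−E)²/E
0          37       38     0.0263
1          40       31     2.6129
2          43       44     0.0227
3          35       40     0.6250
4          75       68     0.7206
5          30       37     1.3243
6+         25       27     0.1481
Sum = 5.480
df = 6. Since 5.480 < 12.592, we do not reject H₀.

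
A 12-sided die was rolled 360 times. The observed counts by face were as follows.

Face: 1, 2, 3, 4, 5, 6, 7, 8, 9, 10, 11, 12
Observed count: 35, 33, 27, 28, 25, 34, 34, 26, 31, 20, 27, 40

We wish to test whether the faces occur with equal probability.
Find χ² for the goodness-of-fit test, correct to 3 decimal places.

11.000

Expected count for each of the 12 categories: 360/12 = 30.
cat         O        E   (O−E)²/E
1          35       30     0.8333
2          33       30     0.3000
3          27       30     0.3000
4          28       30     0.1333
5          25       30     0.8333
6          34       30     0.5333
7          34       30     0.5333
8          26       30     0.5333
9          31       30     0.0333
10         20       30     3.3333
11         27       30     0.3000
12         40       30     3.3333
Sum = 11.000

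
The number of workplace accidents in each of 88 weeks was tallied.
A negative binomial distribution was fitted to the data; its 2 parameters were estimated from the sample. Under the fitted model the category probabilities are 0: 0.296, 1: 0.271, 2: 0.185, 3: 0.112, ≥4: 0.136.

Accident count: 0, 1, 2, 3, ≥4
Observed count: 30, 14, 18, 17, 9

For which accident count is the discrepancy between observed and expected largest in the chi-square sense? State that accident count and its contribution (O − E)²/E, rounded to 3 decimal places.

Expected counts E_i = n·p_i: 88×0.296 = 26.048, 88×0.271 = 23.848, 88×0.185 = 16.28, 88×0.112 = 9.856, 88×0.136 = 11.968.
cat         O        E   (O−E)²/E
0          30   26.048     0.5996
1          14   23.848     4.0667
2          18    16.28     0.1817
3          17    9.856     5.1782
≥4          9   11.968     0.7360
The largest term is for 3: 5.178.

3, 5.178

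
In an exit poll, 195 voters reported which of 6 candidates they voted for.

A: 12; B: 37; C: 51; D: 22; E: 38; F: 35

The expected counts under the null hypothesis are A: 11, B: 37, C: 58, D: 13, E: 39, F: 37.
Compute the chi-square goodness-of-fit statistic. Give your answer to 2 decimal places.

cat         O        E   (O−E)²/E
A          12       11      0.091
B          37       37      0.000
C          51       58      0.845
D          22       13      6.231
E          38       39      0.026
F          35       37      0.108
Sum = 7.30

7.30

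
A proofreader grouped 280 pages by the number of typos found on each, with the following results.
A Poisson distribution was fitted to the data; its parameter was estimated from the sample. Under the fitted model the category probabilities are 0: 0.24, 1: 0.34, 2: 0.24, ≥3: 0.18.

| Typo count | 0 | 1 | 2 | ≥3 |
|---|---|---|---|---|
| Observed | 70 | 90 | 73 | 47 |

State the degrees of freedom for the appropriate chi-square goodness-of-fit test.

There are k = 4 categories and 1 parameter estimated from the data, so df = 4 − 1 − 1 = 2.

2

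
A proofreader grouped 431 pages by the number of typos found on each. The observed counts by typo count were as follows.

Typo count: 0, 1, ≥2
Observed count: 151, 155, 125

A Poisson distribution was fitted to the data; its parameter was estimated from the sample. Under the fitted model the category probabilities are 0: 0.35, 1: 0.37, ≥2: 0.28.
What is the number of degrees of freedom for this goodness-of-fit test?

1

There are k = 3 categories and 1 parameter estimated from the data, so df = 3 − 1 − 1 = 1.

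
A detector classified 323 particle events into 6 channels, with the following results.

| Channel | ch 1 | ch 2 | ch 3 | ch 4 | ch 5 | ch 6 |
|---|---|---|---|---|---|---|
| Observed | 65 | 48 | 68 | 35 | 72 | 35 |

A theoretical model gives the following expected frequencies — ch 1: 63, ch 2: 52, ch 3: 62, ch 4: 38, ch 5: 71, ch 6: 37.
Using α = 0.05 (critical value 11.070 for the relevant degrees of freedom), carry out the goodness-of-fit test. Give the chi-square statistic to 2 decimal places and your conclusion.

1.31; do not reject

χ² = (65−63)²/63 + (48−52)²/52 + (68−62)²/62 + (35−38)²/38 + (72−71)²/71 + (35−37)²/37
   = 0.063 + 0.308 + 0.581 + 0.237 + 0.014 + 0.108
Sum = 1.31
df = 5. Since 1.31 < 11.070, we do not reject H₀.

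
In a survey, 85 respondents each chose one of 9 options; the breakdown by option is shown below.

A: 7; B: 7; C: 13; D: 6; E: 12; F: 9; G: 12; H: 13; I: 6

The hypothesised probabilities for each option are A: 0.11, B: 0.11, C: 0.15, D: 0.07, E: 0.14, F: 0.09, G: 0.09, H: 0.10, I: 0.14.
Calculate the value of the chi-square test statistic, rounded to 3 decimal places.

9.207

Expected counts E_i = n·p_i: 85×0.11 = 9.35, 85×0.11 = 9.35, 85×0.15 = 12.75, 85×0.07 = 5.95, 85×0.14 = 11.9, 85×0.09 = 7.65, 85×0.09 = 7.65, 85×0.10 = 8.5, 85×0.14 = 11.9.
cat         O        E   (O−E)²/E
A           7     9.35     0.5906
B           7     9.35     0.5906
C          13    12.75     0.0049
D           6     5.95     0.0004
E          12     11.9     0.0008
F           9     7.65     0.2382
G          12     7.65     2.4735
H          13      8.5     2.3824
I           6     11.9     2.9252
Sum = 9.207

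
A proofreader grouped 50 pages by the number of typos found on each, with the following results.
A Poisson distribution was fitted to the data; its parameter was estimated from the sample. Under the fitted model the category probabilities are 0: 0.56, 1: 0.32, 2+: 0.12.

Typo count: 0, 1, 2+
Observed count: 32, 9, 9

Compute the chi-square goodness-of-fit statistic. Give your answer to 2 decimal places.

5.13

Expected counts E_i = n·p_i: 50×0.56 = 28, 50×0.32 = 16, 50×0.12 = 6.
cat         O        E   (O−E)²/E
0          32       28      0.571
1           9       16      3.063
2+          9        6      1.500
Sum = 5.13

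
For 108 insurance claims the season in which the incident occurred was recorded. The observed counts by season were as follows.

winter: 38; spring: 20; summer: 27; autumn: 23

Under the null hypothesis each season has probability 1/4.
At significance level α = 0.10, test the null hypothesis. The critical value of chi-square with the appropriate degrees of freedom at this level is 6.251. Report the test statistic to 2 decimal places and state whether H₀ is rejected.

6.89; reject

Expected count for each of the 4 categories: 108/4 = 27.
χ² = (38−27)²/27 + (20−27)²/27 + (27−27)²/27 + (23−27)²/27
   = 4.481 + 1.815 + 0.000 + 0.593
Sum = 6.89
df = 3. Since 6.89 > 6.251, we reject H₀.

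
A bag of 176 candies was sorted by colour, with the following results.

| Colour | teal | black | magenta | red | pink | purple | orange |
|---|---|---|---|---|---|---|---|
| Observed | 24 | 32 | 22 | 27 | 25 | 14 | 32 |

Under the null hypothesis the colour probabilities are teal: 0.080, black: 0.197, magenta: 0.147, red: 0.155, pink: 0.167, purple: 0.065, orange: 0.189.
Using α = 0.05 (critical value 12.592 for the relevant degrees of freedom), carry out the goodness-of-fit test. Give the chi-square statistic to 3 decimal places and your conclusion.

9.055; do not reject

Expected counts E_i = n·p_i: 176×0.080 = 14.08, 176×0.197 = 34.672, 176×0.147 = 25.872, 176×0.155 = 27.28, 176×0.167 = 29.392, 176×0.065 = 11.44, 176×0.189 = 33.264.
χ² = (24−14.08)²/14.08 + (32−34.672)²/34.672 + (22−25.872)²/25.872 + (27−27.28)²/27.28 + (25−29.392)²/29.392 + (14−11.44)²/11.44 + (32−33.264)²/33.264
   = 6.9891 + 0.2059 + 0.5795 + 0.0029 + 0.6563 + 0.5729 + 0.0480
Sum = 9.055
df = 6. Since 9.055 < 12.592, we do not reject H₀.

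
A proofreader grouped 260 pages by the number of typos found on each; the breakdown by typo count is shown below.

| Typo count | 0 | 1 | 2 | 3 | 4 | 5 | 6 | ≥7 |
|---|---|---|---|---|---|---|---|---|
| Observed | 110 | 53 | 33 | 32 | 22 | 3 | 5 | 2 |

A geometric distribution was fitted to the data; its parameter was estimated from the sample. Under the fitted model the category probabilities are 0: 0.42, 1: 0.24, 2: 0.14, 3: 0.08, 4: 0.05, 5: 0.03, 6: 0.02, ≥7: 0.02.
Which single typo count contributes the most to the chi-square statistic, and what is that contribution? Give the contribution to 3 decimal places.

Expected counts E_i = n·p_i: 260×0.42 = 109.2, 260×0.24 = 62.4, 260×0.14 = 36.4, 260×0.08 = 20.8, 260×0.05 = 13, 260×0.03 = 7.8, 260×0.02 = 5.2, 260×0.02 = 5.2.
χ² = (110−109.2)²/109.2 + (53−62.4)²/62.4 + (33−36.4)²/36.4 + (32−20.8)²/20.8 + (22−13)²/13 + (3−7.8)²/7.8 + (5−5.2)²/5.2 + (2−5.2)²/5.2
   = 0.0059 + 1.4160 + 0.3176 + 6.0308 + 6.2308 + 2.9538 + 0.0077 + 1.9692
The largest term is for 4: 6.231.

4, 6.231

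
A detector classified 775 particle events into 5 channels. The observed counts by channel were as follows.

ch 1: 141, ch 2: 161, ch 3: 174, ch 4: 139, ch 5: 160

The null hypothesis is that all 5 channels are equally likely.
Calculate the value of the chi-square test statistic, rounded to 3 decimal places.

5.639

Expected count for each of the 5 categories: 775/5 = 155.
cat         O        E   (O−E)²/E
ch 1      141      155     1.2645
ch 2      161      155     0.2323
ch 3      174      155     2.3290
ch 4      139      155     1.6516
ch 5      160      155     0.1613
Sum = 5.639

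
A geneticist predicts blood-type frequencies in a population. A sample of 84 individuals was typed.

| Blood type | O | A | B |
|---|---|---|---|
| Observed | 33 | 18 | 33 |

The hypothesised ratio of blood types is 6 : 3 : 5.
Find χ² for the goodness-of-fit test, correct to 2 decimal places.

0.55

Ratio total = 14. Expected counts: 84×6/14 = 36, 84×3/14 = 18, 84×5/14 = 30.
χ² = (33−36)²/36 + (18−18)²/18 + (33−30)²/30
   = 0.250 + 0.000 + 0.300
Sum = 0.55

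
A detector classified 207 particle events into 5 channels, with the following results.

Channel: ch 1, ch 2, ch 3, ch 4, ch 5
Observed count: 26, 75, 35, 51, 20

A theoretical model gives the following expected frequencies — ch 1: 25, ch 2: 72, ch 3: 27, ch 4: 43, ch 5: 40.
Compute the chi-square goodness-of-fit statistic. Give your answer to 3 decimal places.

χ² = (26−25)²/25 + (75−72)²/72 + (35−27)²/27 + (51−43)²/43 + (20−40)²/40
   = 0.0400 + 0.1250 + 2.3704 + 1.4884 + 10.0000
Sum = 14.024

14.024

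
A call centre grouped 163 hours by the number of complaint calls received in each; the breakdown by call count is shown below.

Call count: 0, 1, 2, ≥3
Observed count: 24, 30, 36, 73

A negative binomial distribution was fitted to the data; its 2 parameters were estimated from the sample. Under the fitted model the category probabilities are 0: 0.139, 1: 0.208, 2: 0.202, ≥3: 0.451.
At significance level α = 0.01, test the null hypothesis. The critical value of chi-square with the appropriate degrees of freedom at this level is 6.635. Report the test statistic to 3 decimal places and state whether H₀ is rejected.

0.820; do not reject

Expected counts E_i = n·p_i: 163×0.139 = 22.657, 163×0.208 = 33.904, 163×0.202 = 32.926, 163×0.451 = 73.513.
0: (24 − 22.657)²/22.657 = 1.803649/22.657 = 0.0796
1: (30 − 33.904)²/33.904 = 15.241216/33.904 = 0.4495
2: (36 − 32.926)²/32.926 = 9.449476/32.926 = 0.2870
≥3: (73 − 73.513)²/73.513 = 0.263169/73.513 = 0.0036
Sum = 0.820
df = 1. Since 0.820 < 6.635, we do not reject H₀.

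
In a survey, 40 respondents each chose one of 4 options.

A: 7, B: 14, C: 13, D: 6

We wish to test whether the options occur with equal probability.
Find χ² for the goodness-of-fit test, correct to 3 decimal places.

Expected count for each of the 4 categories: 40/4 = 10.
A: (7 − 10)²/10 = 9/10 = 0.9000
B: (14 − 10)²/10 = 16/10 = 1.6000
C: (13 − 10)²/10 = 9/10 = 0.9000
D: (6 − 10)²/10 = 16/10 = 1.6000
Sum = 5.000

5.000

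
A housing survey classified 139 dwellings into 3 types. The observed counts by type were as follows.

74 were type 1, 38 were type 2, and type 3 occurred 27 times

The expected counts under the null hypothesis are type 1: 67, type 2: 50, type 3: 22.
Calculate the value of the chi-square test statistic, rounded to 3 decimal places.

4.748

type 1: (74 − 67)²/67 = 49/67 = 0.7313
type 2: (38 − 50)²/50 = 144/50 = 2.8800
type 3: (27 − 22)²/22 = 25/22 = 1.1364
Sum = 4.748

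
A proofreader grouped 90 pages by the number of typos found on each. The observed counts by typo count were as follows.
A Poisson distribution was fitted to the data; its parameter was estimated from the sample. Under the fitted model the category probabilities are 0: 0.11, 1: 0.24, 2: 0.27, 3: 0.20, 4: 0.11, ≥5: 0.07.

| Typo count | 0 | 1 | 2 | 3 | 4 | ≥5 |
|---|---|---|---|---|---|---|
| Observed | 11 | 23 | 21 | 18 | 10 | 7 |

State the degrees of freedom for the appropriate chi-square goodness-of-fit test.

There are k = 6 categories and 1 parameter estimated from the data, so df = 6 − 1 − 1 = 4.

4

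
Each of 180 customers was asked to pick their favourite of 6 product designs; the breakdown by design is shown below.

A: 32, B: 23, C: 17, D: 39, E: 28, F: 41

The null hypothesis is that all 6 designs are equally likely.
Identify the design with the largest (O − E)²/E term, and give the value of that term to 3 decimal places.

C, 5.633

Under H₀ each category has probability 1/6, so each expected count is 180/6 = 30.
χ² = (32−30)²/30 + (23−30)²/30 + (17−30)²/30 + (39−30)²/30 + (28−30)²/30 + (41−30)²/30
   = 0.1333 + 1.6333 + 5.6333 + 2.7000 + 0.1333 + 4.0333
The largest term is for C: 5.633.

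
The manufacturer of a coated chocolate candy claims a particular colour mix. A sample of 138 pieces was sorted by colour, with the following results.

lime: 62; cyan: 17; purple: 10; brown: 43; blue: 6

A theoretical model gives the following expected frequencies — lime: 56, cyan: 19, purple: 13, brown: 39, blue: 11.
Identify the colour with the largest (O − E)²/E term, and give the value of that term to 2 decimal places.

blue, 2.27

cat         O        E   (O−E)²/E
lime       62       56      0.643
cyan       17       19      0.211
purple     10       13      0.692
brown      43       39      0.410
blue        6       11      2.273
The largest term is for blue: 2.27.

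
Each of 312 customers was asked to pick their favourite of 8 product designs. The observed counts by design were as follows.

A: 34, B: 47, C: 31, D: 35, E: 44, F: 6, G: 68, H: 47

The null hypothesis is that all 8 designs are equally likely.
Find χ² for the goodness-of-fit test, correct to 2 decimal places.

56.10

Under H₀ each category has probability 1/8, so each expected count is 312/8 = 39.
χ² = (34−39)²/39 + (47−39)²/39 + (31−39)²/39 + (35−39)²/39 + (44−39)²/39 + (6−39)²/39 + (68−39)²/39 + (47−39)²/39
   = 0.641 + 1.641 + 1.641 + 0.410 + 0.641 + 27.923 + 21.564 + 1.641
Sum = 56.10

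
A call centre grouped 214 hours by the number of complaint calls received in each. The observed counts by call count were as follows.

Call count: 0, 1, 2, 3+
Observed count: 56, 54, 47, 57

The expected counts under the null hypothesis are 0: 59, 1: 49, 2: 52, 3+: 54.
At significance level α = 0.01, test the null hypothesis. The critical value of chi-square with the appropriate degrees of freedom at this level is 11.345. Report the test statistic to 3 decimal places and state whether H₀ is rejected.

cat         O        E   (O−E)²/E
0          56       59     0.1525
1          54       49     0.5102
2          47       52     0.4808
3+         57       54     0.1667
Sum = 1.310
df = 3. Since 1.310 < 11.345, we do not reject H₀.

1.310; do not reject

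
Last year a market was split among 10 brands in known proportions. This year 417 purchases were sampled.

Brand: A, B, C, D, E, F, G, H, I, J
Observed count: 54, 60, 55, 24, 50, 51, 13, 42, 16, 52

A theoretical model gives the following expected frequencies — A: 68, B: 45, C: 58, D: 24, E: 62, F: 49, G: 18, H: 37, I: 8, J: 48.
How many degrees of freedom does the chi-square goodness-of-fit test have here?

There are k = 10 categories and no parameters were estimated from the data, so df = 10 − 1 = 9.

9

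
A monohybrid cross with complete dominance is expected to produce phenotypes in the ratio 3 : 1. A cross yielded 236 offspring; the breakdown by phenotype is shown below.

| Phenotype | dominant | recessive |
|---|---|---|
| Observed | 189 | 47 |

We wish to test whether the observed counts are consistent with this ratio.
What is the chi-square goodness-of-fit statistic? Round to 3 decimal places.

Ratio total = 4. Expected counts: 236×3/4 = 177, 236×1/4 = 59.
dominant: (189 − 177)²/177 = 144/177 = 0.8136
recessive: (47 − 59)²/59 = 144/59 = 2.4407
Sum = 3.254

3.254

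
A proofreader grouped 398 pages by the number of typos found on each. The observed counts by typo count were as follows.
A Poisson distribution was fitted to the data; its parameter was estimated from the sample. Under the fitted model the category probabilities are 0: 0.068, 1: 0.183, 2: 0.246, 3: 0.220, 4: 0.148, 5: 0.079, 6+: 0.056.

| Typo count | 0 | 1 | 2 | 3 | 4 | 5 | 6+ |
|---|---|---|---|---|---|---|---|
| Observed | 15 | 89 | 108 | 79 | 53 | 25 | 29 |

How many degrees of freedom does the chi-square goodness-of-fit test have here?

5

There are k = 7 categories and 1 parameter estimated from the data, so df = 7 − 1 − 1 = 5.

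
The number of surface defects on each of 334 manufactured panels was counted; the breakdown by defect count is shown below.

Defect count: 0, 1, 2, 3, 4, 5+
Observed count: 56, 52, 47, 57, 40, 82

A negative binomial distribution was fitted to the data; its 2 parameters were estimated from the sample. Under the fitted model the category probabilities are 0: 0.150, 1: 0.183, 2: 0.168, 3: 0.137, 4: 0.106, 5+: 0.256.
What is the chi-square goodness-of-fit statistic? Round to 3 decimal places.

7.038

Expected counts E_i = n·p_i: 334×0.150 = 50.1, 334×0.183 = 61.122, 334×0.168 = 56.112, 334×0.137 = 45.758, 334×0.106 = 35.404, 334×0.256 = 85.504.
cat         O        E   (O−E)²/E
0          56     50.1     0.6948
1          52   61.122     1.3614
2          47   56.112     1.4797
3          57   45.758     2.7620
4          40   35.404     0.5966
5+         82   85.504     0.1436
Sum = 7.038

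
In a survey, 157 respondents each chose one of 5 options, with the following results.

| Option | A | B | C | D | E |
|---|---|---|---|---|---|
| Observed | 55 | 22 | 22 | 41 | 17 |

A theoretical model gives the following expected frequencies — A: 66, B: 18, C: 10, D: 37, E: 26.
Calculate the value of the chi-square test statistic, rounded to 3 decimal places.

A: (55 − 66)²/66 = 121/66 = 1.8333
B: (22 − 18)²/18 = 16/18 = 0.8889
C: (22 − 10)²/10 = 144/10 = 14.4000
D: (41 − 37)²/37 = 16/37 = 0.4324
E: (17 − 26)²/26 = 81/26 = 3.1154
Sum = 20.670

20.670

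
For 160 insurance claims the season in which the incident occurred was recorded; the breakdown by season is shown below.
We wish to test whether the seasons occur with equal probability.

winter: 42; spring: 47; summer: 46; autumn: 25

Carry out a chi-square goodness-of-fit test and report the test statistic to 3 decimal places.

Expected count for each of the 4 categories: 160/4 = 40.
cat         O        E   (O−E)²/E
winter     42       40     0.1000
spring     47       40     1.2250
summer     46       40     0.9000
autumn     25       40     5.6250
Sum = 7.850

7.850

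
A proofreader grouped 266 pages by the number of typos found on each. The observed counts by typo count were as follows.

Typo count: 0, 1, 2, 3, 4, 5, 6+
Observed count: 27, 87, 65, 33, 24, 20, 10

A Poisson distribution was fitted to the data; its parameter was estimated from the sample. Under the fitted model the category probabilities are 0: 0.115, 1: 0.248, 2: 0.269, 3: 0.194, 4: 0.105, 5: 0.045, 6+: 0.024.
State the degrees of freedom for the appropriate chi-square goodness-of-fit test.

5

There are k = 7 categories and 1 parameter estimated from the data, so df = 7 − 1 − 1 = 5.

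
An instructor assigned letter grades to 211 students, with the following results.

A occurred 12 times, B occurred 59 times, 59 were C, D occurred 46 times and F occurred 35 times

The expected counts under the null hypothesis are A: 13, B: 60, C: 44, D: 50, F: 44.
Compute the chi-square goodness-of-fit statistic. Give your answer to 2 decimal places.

7.37

A: (12 − 13)²/13 = 1/13 = 0.077
B: (59 − 60)²/60 = 1/60 = 0.017
C: (59 − 44)²/44 = 225/44 = 5.114
D: (46 − 50)²/50 = 16/50 = 0.320
F: (35 − 44)²/44 = 81/44 = 1.841
Sum = 7.37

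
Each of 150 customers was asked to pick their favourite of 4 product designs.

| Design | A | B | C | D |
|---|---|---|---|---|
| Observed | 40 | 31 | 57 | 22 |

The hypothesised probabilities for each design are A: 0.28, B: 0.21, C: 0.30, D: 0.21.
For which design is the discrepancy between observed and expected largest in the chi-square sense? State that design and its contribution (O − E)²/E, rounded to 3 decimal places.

C, 3.200

Expected counts E_i = n·p_i: 150×0.28 = 42, 150×0.21 = 31.5, 150×0.30 = 45, 150×0.21 = 31.5.
cat         O        E   (O−E)²/E
A          40       42     0.0952
B          31     31.5     0.0079
C          57       45     3.2000
D          22     31.5     2.8651
The largest term is for C: 3.200.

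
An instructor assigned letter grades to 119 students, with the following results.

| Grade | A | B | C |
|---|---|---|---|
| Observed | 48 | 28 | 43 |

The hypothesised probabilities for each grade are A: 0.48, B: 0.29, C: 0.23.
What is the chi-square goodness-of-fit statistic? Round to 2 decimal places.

11.61

Expected counts E_i = n·p_i: 119×0.48 = 57.12, 119×0.29 = 34.51, 119×0.23 = 27.37.
A: (48 − 57.12)²/57.12 = 83.1744/57.12 = 1.456
B: (28 − 34.51)²/34.51 = 42.3801/34.51 = 1.228
C: (43 − 27.37)²/27.37 = 244.2969/27.37 = 8.926
Sum = 11.61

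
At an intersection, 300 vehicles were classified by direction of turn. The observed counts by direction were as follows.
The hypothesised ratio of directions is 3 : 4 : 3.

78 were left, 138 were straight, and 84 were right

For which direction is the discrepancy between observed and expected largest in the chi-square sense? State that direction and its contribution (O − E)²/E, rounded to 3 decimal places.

straight, 2.700

Ratio total = 10. Expected counts: 300×3/10 = 90, 300×4/10 = 120, 300×3/10 = 90.
left: (78 − 90)²/90 = 144/90 = 1.6000
straight: (138 − 120)²/120 = 324/120 = 2.7000
right: (84 − 90)²/90 = 36/90 = 0.4000
The largest term is for straight: 2.700.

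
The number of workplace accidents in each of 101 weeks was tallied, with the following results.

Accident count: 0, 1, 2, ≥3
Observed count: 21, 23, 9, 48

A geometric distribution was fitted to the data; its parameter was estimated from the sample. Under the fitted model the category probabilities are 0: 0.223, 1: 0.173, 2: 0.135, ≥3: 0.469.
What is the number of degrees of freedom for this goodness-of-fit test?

2

There are k = 4 categories and 1 parameter estimated from the data, so df = 4 − 1 − 1 = 2.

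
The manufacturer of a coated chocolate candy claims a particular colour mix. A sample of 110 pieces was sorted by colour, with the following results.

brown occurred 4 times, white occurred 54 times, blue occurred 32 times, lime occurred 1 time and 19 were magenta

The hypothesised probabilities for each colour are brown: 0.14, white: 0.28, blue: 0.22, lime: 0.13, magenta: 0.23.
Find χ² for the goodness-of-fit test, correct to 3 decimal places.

Expected counts E_i = n·p_i: 110×0.14 = 15.4, 110×0.28 = 30.8, 110×0.22 = 24.2, 110×0.13 = 14.3, 110×0.23 = 25.3.
χ² = (4−15.4)²/15.4 + (54−30.8)²/30.8 + (32−24.2)²/24.2 + (1−14.3)²/14.3 + (19−25.3)²/25.3
   = 8.4390 + 17.4753 + 2.5140 + 12.3699 + 1.5688
Sum = 42.367

42.367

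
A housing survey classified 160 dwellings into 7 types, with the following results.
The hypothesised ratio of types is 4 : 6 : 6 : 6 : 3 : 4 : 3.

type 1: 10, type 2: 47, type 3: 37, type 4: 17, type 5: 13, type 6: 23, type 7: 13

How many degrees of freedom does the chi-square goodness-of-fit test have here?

There are k = 7 categories and no parameters were estimated from the data, so df = 7 − 1 = 6.

6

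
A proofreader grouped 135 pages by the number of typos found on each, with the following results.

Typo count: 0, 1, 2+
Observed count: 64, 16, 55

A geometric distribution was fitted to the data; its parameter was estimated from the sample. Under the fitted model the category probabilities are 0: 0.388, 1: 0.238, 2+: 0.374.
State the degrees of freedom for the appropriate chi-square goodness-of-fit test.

1

There are k = 3 categories and 1 parameter estimated from the data, so df = 3 − 1 − 1 = 1.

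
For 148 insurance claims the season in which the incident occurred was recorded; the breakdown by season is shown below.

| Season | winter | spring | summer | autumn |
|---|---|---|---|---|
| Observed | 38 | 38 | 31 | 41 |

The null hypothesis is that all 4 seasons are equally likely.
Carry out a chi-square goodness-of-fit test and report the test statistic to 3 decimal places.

Under H₀ each category has probability 1/4, so each expected count is 148/4 = 37.
cat         O        E   (O−E)²/E
winter     38       37     0.0270
spring     38       37     0.0270
summer     31       37     0.9730
autumn     41       37     0.4324
Sum = 1.459

1.459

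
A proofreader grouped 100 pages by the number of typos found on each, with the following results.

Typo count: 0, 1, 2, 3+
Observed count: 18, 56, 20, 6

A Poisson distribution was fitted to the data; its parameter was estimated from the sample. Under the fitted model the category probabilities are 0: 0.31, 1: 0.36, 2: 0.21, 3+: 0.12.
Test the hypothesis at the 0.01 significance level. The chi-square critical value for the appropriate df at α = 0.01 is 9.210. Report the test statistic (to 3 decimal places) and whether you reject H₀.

Expected counts E_i = n·p_i: 100×0.31 = 31, 100×0.36 = 36, 100×0.21 = 21, 100×0.12 = 12.
χ² = (18−31)²/31 + (56−36)²/36 + (20−21)²/21 + (6−12)²/12
   = 5.4516 + 11.1111 + 0.0476 + 3.0000
Sum = 19.610
df = 2. Since 19.610 > 9.210, we reject H₀.

19.610; reject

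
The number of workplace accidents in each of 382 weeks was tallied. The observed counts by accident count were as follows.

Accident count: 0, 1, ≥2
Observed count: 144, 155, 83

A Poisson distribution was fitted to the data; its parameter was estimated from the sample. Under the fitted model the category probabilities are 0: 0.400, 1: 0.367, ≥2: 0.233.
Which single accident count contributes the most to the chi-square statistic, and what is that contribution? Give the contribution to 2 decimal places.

Expected counts E_i = n·p_i: 382×0.400 = 152.8, 382×0.367 = 140.194, 382×0.233 = 89.006.
χ² = (144−152.8)²/152.8 + (155−140.194)²/140.194 + (83−89.006)²/89.006
   = 0.507 + 1.564 + 0.405
The largest term is for 1: 1.56.

1, 1.56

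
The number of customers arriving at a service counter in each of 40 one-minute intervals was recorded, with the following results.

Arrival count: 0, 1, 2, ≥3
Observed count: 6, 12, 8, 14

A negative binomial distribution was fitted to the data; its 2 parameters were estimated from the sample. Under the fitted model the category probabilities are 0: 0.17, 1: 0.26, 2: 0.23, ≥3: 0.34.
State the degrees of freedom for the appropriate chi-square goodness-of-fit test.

1

There are k = 4 categories and 2 parameters estimated from the data, so df = 4 − 1 − 2 = 1.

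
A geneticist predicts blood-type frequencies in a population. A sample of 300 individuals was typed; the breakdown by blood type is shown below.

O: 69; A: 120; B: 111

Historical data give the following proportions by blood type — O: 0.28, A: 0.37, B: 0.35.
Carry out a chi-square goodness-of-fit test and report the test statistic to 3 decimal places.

Expected counts E_i = n·p_i: 300×0.28 = 84, 300×0.37 = 111, 300×0.35 = 105.
cat         O        E   (O−E)²/E
O          69       84     2.6786
A         120      111     0.7297
B         111      105     0.3429
Sum = 3.751

3.751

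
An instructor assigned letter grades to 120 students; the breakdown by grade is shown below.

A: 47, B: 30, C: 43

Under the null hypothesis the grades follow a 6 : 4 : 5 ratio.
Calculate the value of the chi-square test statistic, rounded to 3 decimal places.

Ratio total = 15. Expected counts: 120×6/15 = 48, 120×4/15 = 32, 120×5/15 = 40.
A: (47 − 48)²/48 = 1/48 = 0.0208
B: (30 − 32)²/32 = 4/32 = 0.1250
C: (43 − 40)²/40 = 9/40 = 0.2250
Sum = 0.371

0.371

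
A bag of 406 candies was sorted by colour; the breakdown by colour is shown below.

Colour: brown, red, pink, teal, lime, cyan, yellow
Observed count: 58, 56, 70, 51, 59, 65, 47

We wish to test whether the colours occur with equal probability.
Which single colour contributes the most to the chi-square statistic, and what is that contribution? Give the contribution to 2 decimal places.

Expected count for each of the 7 categories: 406/7 = 58.
χ² = (58−58)²/58 + (56−58)²/58 + (70−58)²/58 + (51−58)²/58 + (59−58)²/58 + (65−58)²/58 + (47−58)²/58
   = 0.000 + 0.069 + 2.483 + 0.845 + 0.017 + 0.845 + 2.086
The largest term is for pink: 2.48.

pink, 2.48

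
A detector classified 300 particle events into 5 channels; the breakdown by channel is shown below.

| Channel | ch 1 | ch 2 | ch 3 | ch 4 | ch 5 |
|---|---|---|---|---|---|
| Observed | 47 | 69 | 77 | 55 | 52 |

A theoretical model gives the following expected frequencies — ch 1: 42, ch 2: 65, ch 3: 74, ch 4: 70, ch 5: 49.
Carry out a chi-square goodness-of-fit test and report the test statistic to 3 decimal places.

4.361

ch 1: (47 − 42)²/42 = 25/42 = 0.5952
ch 2: (69 − 65)²/65 = 16/65 = 0.2462
ch 3: (77 − 74)²/74 = 9/74 = 0.1216
ch 4: (55 − 70)²/70 = 225/70 = 3.2143
ch 5: (52 − 49)²/49 = 9/49 = 0.1837
Sum = 4.361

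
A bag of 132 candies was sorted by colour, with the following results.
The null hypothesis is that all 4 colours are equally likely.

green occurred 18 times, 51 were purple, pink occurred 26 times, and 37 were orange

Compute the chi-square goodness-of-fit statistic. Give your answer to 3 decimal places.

18.606

Under H₀ each category has probability 1/4, so each expected count is 132/4 = 33.
cat         O        E   (O−E)²/E
green      18       33     6.8182
purple     51       33     9.8182
pink       26       33     1.4848
orange     37       33     0.4848
Sum = 18.606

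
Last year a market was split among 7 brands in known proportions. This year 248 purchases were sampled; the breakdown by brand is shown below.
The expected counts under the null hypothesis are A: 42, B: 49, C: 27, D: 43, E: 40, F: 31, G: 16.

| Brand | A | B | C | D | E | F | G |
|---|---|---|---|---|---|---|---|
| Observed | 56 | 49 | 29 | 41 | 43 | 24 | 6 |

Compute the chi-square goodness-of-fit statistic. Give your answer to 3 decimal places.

χ² = (56−42)²/42 + (49−49)²/49 + (29−27)²/27 + (41−43)²/43 + (43−40)²/40 + (24−31)²/31 + (6−16)²/16
   = 4.6667 + 0.0000 + 0.1481 + 0.0930 + 0.2250 + 1.5806 + 6.2500
Sum = 12.963

12.963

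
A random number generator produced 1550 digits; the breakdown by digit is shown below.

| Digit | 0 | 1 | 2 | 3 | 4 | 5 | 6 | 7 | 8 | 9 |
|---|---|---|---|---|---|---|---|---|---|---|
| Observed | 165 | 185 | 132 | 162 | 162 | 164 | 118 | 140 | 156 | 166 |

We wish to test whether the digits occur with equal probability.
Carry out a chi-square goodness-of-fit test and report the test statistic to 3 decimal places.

22.090

Expected count for each of the 10 categories: 1550/10 = 155.
cat         O        E   (O−E)²/E
0         165      155     0.6452
1         185      155     5.8065
2         132      155     3.4129
3         162      155     0.3161
4         162      155     0.3161
5         164      155     0.5226
6         118      155     8.8323
7         140      155     1.4516
8         156      155     0.0065
9         166      155     0.7806
Sum = 22.090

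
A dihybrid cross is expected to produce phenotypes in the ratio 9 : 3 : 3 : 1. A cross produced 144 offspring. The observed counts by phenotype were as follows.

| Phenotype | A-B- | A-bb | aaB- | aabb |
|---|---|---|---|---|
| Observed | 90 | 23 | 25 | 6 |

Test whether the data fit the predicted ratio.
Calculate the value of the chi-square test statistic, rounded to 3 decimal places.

Ratio total = 16. Expected counts: 144×9/16 = 81, 144×3/16 = 27, 144×3/16 = 27, 144×1/16 = 9.
A-B-: (90 − 81)²/81 = 81/81 = 1.0000
A-bb: (23 − 27)²/27 = 16/27 = 0.5926
aaB-: (25 − 27)²/27 = 4/27 = 0.1481
aabb: (6 − 9)²/9 = 9/9 = 1.0000
Sum = 2.741

2.741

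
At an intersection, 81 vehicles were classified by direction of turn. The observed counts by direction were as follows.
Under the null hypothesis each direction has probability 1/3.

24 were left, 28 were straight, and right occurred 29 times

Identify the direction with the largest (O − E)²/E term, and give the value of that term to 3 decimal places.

left, 0.333

Under H₀ each category has probability 1/3, so each expected count is 81/3 = 27.
χ² = (24−27)²/27 + (28−27)²/27 + (29−27)²/27
   = 0.3333 + 0.0370 + 0.1481
The largest term is for left: 0.333.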